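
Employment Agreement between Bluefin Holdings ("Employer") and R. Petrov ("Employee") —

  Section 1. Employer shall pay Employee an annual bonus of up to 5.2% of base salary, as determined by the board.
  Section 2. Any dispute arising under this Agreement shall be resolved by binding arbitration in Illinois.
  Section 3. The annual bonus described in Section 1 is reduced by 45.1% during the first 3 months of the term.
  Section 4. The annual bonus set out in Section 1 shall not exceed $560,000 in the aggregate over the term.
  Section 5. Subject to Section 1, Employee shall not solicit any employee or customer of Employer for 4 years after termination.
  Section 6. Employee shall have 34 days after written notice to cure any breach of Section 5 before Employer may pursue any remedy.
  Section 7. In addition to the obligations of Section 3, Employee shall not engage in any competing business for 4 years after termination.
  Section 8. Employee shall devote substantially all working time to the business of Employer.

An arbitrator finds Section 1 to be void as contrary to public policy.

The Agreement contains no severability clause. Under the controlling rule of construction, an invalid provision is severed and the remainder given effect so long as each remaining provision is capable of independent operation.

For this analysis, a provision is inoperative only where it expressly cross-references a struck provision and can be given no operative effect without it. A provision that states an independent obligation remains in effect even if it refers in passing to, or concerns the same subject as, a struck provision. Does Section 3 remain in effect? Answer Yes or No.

No

Section 1 is struck. Section 3 does nothing except set the introductory reduction to the annual bonus by reference to Section 1; with Section 1 gone it has no independent effect and is inoperative. Section 4 operates only by reference to Section 1, so it falls with Section 1. Although Section 7 refers to Section 3, its operative terms do not depend on Section 3, so it remains in effect. Section 5 mentions Section 1 but its own obligation stands independently of Section 1, so Section 5 is not affected. Under the stated default rule, only provisions that cannot operate independently fall away; the rest are enforced. The provisions still in force are Section 2, Section 5, Section 6, Section 7, and Section 8. Section 3 is among the inoperative provisions, so the answer is no.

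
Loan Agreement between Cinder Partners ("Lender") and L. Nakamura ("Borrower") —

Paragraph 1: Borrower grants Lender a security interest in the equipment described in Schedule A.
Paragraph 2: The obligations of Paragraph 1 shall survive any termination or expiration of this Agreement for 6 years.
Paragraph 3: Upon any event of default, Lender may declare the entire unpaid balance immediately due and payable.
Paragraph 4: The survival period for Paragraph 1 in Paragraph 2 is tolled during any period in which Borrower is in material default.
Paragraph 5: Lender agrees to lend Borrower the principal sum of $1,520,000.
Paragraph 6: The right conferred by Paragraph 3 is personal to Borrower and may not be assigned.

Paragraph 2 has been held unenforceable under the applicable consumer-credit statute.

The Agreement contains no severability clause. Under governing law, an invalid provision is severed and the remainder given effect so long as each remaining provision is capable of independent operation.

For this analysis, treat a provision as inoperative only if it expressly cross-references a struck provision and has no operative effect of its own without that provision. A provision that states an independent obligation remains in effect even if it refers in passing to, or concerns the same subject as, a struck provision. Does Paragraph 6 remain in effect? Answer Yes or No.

Paragraph 2 is struck. Paragraph 4 does nothing except set the tolling of the survival period for Paragraph 1 by reference to Paragraph 2; with Paragraph 2 gone it has no independent effect and is inoperative. With no severability clause, the stated default rule severs what cannot stand and enforces each remaining provision that can operate on its own. That leaves Paragraph 1, Paragraph 3, Paragraph 5, and Paragraph 6 in effect. Paragraph 6 is among the surviving provisions, so the answer is yes.

Yes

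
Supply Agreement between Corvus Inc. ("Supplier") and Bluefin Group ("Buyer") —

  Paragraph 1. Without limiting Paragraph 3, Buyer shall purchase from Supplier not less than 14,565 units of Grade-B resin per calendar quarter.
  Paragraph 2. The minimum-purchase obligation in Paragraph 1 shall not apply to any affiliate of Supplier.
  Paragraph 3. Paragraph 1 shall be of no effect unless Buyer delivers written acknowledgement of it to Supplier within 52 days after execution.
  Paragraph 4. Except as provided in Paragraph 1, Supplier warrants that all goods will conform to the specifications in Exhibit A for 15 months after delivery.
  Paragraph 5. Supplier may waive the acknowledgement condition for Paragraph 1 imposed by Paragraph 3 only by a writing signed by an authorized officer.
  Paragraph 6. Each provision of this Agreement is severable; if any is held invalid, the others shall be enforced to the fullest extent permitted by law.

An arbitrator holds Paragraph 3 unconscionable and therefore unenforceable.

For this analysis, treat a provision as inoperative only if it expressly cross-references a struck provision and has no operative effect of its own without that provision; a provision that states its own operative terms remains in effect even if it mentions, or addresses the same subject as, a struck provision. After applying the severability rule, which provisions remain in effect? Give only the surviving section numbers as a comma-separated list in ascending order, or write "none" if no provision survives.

Paragraph 3 is struck. Paragraph 5 operates only by reference to Paragraph 3, so it falls with Paragraph 3. Although Paragraph 1 refers to Paragraph 3, its operative terms do not depend on Paragraph 3, so it remains in effect. Under the severability clause in Paragraph 6, the remaining provisions continue in force. That leaves Paragraph 1, Paragraph 2, Paragraph 4, and Paragraph 6 in effect.

1, 2, 4, 6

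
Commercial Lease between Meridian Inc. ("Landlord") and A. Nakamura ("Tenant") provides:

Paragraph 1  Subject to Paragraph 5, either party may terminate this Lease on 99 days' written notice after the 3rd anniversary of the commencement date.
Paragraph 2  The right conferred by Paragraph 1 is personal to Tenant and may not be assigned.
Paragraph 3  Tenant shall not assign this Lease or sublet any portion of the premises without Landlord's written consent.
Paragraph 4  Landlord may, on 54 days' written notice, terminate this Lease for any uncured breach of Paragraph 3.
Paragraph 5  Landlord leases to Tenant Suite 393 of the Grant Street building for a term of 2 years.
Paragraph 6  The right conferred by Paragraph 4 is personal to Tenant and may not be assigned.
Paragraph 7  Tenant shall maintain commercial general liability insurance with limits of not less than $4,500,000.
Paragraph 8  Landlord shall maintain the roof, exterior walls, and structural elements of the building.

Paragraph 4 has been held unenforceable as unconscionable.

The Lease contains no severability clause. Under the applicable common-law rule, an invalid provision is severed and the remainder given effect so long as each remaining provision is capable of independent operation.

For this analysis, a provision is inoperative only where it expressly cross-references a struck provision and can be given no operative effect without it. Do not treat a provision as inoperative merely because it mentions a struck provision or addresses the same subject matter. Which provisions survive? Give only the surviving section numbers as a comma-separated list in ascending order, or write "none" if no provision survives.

1, 2, 3, 5, 7, 8

Paragraph 4 is struck. Paragraph 6 has no operative effect of its own apart from Paragraph 4 and is therefore inoperative. With no severability clause, the stated default rule severs what cannot stand and enforces each remaining provision that can operate on its own. The provisions still in force are Paragraph 1, Paragraph 2, Paragraph 3, Paragraph 5, Paragraph 7, and Paragraph 8.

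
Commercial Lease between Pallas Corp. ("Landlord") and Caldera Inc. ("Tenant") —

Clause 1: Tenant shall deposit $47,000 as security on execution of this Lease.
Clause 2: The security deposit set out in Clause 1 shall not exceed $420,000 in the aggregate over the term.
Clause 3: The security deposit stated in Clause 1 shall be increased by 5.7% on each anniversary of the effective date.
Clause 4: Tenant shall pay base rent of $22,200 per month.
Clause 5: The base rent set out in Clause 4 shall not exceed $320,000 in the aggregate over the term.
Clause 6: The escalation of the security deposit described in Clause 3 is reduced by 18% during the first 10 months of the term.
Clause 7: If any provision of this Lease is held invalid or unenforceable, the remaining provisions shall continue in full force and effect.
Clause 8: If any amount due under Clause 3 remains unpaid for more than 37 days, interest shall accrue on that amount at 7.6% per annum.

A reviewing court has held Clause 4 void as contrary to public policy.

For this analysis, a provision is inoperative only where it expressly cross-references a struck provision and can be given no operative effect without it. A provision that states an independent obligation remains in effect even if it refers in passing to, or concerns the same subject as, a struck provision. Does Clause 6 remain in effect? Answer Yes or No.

Clause 4 is struck. Clause 5 has no operative effect of its own apart from Clause 4 and is therefore inoperative. Under the severability clause in Clause 7, the remaining provisions continue in force. That leaves Clause 1, Clause 2, Clause 3, Clause 6, Clause 7, and Clause 8 in effect. Clause 6 is among the surviving provisions, so the answer is yes.

Yes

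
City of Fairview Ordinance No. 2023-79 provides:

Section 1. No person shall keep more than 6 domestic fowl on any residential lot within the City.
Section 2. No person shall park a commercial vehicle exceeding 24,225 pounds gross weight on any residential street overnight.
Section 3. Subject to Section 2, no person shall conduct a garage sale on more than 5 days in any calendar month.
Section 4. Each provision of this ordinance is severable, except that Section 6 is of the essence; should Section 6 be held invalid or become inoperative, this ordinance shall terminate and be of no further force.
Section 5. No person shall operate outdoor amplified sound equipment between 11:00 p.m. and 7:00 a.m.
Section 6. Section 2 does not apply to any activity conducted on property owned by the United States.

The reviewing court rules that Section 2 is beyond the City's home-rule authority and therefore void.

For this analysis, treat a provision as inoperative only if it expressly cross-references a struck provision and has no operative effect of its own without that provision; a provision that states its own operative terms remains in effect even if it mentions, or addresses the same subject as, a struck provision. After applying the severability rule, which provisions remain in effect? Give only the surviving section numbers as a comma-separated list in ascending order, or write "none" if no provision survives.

Section 2 is struck. The only function of Section 6 is the public-property exemption from Section 2, so it cannot stand once Section 2 is removed. Section 4 makes Section 6 an essential term, and Section 6 has been rendered inoperative by the cascade; under Section 4, the entire ordinance is therefore void. No provision of the ordinance survives.

none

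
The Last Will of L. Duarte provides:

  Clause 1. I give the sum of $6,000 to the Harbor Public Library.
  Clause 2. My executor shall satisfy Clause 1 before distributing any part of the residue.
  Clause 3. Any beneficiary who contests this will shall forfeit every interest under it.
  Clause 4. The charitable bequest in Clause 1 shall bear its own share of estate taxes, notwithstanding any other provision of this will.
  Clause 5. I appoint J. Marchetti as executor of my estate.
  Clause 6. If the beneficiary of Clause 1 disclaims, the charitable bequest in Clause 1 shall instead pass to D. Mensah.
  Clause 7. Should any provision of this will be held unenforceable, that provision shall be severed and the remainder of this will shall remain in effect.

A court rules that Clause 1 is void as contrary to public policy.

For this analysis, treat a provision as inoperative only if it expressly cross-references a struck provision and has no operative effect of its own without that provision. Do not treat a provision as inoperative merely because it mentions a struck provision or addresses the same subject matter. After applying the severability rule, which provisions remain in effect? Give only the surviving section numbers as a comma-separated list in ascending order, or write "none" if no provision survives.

3, 5, 7

Clause 1 is struck. Clause 2 operates only by reference to Clause 1, so it falls with Clause 1. Clause 4 merely fixes the tax charge on Clause 1; with Clause 1 gone it has nothing to operate on and falls away. Clause 6 has no operative effect of its own apart from Clause 1 and is therefore inoperative. Clause 7 is a severability clause and preserves every provision that can still be given independent effect. Clause 3, Clause 5, and Clause 7 remain in effect.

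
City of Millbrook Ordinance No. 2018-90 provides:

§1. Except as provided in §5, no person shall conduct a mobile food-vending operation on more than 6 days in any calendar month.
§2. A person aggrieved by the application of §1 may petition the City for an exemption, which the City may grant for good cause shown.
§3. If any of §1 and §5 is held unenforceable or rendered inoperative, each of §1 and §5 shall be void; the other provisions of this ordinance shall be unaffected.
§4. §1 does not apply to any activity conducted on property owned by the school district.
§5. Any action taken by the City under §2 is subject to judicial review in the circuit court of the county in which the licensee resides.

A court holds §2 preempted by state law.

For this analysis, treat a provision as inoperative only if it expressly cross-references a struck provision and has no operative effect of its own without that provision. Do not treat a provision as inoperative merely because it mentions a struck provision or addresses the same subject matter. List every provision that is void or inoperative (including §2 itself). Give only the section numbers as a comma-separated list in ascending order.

§2 is struck. §5 has no operative effect of its own apart from §2 and is therefore inoperative. §3 declares §1 and §5 mutually dependent; since one of them has fallen, all of them are of no effect. That brings down §1 as well. §4 in turn depends solely on a provision now struck and likewise falls. The remainder continues in force under §3. Only §3 remains in effect.

1, 2, 4, 5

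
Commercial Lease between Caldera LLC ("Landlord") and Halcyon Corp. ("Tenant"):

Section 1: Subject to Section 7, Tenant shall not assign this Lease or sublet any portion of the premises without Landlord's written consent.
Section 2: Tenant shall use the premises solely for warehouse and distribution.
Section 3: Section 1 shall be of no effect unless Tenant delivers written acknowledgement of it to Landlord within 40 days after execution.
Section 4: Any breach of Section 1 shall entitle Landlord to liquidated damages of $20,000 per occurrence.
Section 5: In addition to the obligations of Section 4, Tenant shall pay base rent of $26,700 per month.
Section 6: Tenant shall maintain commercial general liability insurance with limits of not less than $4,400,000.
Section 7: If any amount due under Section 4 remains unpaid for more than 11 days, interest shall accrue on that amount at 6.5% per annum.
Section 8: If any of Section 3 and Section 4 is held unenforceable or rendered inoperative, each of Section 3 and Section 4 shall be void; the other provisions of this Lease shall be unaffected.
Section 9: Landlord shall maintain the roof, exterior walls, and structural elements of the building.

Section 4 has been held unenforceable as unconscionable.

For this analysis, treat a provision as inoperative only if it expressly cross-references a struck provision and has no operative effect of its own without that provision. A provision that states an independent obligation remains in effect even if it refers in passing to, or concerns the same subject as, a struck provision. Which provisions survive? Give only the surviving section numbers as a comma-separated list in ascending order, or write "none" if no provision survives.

Section 4 is struck. The whole of Section 7 is the default interest on the liquidated-damages amount, defined by reference to Section 4, so Section 7 cannot stand once Section 4 is removed. Section 5 mentions Section 4 but its own obligation stands independently of Section 4, so Section 5 is not affected. Although Section 1 refers to Section 7, its operative terms do not depend on Section 7, so it remains in effect. Section 8 declares Section 3 and Section 4 mutually dependent; since one of them has fallen, all of them are of no effect. That brings down Section 3 as well. The remainder continues in force under Section 8. That leaves Section 1, Section 2, Section 5, Section 6, Section 8, and Section 9 in effect.

1, 2, 5, 6, 8, 9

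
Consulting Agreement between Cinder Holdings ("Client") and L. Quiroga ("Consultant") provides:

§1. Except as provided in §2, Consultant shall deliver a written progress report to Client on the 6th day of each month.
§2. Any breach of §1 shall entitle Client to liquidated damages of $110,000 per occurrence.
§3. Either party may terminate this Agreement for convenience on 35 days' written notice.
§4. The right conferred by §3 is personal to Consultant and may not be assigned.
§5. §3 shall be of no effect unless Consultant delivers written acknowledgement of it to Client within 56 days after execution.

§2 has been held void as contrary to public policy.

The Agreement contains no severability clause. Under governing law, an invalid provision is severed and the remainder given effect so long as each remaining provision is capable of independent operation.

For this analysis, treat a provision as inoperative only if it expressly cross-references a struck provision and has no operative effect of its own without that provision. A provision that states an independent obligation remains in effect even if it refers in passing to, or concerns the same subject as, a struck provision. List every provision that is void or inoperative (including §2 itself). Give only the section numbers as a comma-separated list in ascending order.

§2 is struck. §1 mentions §2 but its own obligation stands independently of §2, so §1 is not affected. No other provision's operative terms depend on §2. Under the stated default rule, only provisions that cannot operate independently fall away; the rest are enforced. The provisions still in force are §1, §3, §4, and §5.

2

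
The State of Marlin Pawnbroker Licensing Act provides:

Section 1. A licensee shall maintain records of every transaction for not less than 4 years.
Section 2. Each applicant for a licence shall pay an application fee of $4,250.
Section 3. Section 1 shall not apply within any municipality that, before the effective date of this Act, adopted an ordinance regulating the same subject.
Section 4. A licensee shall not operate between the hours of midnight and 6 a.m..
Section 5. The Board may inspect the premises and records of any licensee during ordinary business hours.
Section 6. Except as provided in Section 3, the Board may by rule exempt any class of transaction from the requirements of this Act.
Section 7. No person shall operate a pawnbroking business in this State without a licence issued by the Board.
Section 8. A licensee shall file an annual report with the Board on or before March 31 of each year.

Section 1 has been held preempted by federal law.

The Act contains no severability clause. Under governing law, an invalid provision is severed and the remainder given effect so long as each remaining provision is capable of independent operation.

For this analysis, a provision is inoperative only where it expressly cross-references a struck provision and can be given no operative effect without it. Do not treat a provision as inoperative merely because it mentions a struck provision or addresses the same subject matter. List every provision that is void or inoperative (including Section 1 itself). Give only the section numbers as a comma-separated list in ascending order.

1, 3

Section 1 is struck. The only function of Section 3 is the local-preemption carve-out from Section 1, so it cannot stand once Section 1 is removed. Section 6 mentions Section 3 but its own obligation stands independently of Section 3, so Section 6 is not affected. Under the stated default rule, only provisions that cannot operate independently fall away; the rest are enforced. The provisions still in force are Section 2, Section 4, Section 5, Section 6, Section 7, and Section 8.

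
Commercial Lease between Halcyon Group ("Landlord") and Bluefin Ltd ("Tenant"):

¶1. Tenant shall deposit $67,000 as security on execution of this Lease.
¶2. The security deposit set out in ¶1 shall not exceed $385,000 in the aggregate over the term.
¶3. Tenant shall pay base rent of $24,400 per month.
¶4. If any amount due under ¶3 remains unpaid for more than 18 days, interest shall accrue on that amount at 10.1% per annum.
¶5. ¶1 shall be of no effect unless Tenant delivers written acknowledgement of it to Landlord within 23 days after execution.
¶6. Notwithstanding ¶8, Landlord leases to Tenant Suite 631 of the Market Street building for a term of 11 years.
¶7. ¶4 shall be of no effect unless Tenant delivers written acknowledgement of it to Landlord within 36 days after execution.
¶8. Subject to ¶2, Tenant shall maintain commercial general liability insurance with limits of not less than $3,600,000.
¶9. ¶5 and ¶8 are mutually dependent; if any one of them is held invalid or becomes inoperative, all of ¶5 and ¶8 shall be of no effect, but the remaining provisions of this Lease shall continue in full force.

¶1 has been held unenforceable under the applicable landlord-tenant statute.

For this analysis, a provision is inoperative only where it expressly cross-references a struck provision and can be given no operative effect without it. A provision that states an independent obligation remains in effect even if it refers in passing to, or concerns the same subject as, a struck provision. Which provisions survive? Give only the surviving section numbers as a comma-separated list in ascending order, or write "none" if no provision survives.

3, 4, 6, 7, 9

¶1 is struck. The whole of ¶2 is the aggregate cap on the security deposit, defined by reference to ¶1, so ¶2 cannot stand once ¶1 is removed. The only function of ¶5 is the acknowledgement condition for ¶1, so it cannot stand once ¶1 is removed. Although ¶6 refers to ¶8, its operative terms do not depend on ¶8, so it remains in effect. ¶9 declares ¶5 and ¶8 mutually dependent; since one of them has fallen, all of them are of no effect. That brings down ¶8 as well. The remainder continues in force under ¶9. The provisions still in force are ¶3, ¶4, ¶6, ¶7, and ¶9.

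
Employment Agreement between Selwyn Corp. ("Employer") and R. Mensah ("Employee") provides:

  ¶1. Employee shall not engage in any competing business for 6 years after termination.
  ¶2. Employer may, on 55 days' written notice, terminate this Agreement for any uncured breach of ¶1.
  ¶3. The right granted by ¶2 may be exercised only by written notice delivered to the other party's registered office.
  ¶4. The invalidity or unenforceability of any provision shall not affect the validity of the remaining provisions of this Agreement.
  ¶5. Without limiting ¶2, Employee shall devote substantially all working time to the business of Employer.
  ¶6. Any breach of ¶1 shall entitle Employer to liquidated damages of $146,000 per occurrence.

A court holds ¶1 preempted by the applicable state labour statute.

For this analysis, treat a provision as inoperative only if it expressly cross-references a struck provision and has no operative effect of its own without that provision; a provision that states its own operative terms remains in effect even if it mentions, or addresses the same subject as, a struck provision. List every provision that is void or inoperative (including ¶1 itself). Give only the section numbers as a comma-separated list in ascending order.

¶1 is struck. ¶2 operates only by reference to ¶1, so it falls with ¶1. ¶6 operates only by reference to ¶1, so it falls with ¶1. ¶3 operates only by reference to ¶2, so it falls with ¶2. Although ¶5 refers to ¶2, its operative terms do not depend on ¶2, so it remains in effect. ¶4 is a severability clause and preserves every provision that can still be given independent effect. That leaves ¶4 and ¶5 in effect.

1, 2, 3, 6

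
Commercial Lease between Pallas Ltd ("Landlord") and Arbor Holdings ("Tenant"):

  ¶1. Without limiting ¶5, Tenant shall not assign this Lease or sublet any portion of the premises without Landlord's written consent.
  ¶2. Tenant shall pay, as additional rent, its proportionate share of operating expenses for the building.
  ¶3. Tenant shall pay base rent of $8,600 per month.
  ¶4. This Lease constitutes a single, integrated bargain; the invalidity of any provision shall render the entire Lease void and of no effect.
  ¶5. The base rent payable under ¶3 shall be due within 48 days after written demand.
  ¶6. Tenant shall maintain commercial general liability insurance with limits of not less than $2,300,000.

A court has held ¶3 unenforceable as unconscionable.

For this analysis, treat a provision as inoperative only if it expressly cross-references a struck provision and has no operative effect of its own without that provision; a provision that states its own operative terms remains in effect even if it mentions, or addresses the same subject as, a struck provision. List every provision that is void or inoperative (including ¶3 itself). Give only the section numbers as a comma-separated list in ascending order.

¶3 is struck. The whole of ¶5 is the payment deadline for the base rent, defined by reference to ¶3, so ¶5 cannot stand once ¶3 is removed. ¶4 provides that the Lease is not severable, so the invalidity of any one provision voids the entire Lease. No provision of the Lease survives.

1, 2, 3, 4, 5, 6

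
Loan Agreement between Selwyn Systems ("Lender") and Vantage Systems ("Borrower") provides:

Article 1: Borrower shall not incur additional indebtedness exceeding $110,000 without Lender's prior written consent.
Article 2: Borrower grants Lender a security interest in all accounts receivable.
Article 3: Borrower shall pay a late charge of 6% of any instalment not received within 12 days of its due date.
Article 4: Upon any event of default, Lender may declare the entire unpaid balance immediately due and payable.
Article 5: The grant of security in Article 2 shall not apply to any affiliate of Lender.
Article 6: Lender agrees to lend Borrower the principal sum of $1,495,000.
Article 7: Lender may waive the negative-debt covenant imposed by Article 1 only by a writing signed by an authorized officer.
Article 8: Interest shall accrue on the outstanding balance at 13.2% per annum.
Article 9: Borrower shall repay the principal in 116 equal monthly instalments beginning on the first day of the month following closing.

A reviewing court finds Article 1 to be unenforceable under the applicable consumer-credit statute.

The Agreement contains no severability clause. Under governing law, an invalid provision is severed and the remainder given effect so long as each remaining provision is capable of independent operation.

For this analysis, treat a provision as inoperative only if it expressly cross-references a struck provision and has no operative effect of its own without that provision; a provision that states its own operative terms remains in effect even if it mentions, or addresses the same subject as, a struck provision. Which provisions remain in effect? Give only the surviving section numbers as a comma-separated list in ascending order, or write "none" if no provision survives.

2, 3, 4, 5, 6, 8, 9

Article 1 is struck. The only function of Article 7 is the waiver condition for Article 1, so it cannot stand once Article 1 is removed. Under the stated default rule, only provisions that cannot operate independently fall away; the rest are enforced. That leaves Article 2, Article 3, Article 4, Article 5, Article 6, Article 8, and Article 9 in effect.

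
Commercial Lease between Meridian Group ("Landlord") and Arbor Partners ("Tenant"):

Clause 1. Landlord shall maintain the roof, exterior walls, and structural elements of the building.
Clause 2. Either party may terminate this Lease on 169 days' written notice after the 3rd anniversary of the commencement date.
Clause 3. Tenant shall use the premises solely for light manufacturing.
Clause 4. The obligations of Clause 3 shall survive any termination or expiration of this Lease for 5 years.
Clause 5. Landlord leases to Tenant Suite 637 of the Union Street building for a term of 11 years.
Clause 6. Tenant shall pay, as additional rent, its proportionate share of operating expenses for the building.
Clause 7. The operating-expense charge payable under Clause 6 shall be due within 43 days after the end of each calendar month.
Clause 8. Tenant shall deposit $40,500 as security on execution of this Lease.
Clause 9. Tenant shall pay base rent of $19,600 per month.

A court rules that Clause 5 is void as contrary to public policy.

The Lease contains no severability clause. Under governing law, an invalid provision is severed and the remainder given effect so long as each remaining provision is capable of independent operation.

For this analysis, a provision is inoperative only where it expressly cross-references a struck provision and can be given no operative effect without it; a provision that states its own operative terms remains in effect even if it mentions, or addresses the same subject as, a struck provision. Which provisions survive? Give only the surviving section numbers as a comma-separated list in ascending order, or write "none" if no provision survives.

Clause 5 is struck. No other provision's operative terms depend on Clause 5. Under the stated default rule, only provisions that cannot operate independently fall away; the rest are enforced. Clause 1, Clause 2, Clause 3, Clause 4, Clause 6, Clause 7, Clause 8, and Clause 9 remain in effect.

1, 2, 3, 4, 6, 7, 8, 9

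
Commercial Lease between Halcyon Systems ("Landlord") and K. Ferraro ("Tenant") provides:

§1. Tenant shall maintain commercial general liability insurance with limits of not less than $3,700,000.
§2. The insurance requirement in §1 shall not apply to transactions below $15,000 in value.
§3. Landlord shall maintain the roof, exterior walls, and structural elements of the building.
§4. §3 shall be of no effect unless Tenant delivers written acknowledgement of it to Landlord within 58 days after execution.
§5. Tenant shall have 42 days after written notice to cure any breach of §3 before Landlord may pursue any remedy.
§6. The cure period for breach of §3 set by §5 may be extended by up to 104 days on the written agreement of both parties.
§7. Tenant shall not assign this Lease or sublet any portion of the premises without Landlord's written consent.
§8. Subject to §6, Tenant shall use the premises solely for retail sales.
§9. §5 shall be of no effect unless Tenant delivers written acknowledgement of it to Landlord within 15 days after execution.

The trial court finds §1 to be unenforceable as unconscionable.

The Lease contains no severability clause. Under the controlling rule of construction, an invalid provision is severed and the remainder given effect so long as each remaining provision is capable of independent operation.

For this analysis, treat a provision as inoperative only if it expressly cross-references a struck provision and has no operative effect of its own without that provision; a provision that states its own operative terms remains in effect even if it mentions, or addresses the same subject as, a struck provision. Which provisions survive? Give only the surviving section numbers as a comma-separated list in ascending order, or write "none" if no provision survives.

§1 is struck. §2 has no operative effect of its own apart from §1 and is therefore inoperative. Under the stated default rule, only provisions that cannot operate independently fall away; the rest are enforced. That leaves §3, §4, §5, §6, §7, §8, and §9 in effect.

3, 4, 5, 6, 7, 8, 9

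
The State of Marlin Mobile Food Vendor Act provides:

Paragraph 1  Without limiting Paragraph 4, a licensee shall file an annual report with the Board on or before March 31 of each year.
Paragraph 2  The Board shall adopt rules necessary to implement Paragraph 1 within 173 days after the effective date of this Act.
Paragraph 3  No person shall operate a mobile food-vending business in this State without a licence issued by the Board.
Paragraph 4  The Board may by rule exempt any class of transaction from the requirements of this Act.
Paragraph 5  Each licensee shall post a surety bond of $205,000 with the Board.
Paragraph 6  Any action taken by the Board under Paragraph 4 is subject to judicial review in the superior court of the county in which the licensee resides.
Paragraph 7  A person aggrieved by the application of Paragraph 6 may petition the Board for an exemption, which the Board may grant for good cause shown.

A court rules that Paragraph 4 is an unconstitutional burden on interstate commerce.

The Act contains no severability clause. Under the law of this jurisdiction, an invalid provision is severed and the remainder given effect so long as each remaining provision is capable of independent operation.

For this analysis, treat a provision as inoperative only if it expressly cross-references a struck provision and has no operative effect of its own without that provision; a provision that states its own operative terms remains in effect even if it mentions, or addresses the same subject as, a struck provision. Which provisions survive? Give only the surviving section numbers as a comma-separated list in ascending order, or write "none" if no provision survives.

1, 2, 3, 5

Paragraph 4 is struck. The only function of Paragraph 6 is the judicial-review right for Paragraph 4, so it cannot stand once Paragraph 4 is removed. Paragraph 7 operates only by reference to Paragraph 6, so it falls with Paragraph 6. Although Paragraph 1 refers to Paragraph 4, its operative terms do not depend on Paragraph 4, so it remains in effect. Under the stated default rule, only provisions that cannot operate independently fall away; the rest are enforced. The provisions still in force are Paragraph 1, Paragraph 2, Paragraph 3, and Paragraph 5.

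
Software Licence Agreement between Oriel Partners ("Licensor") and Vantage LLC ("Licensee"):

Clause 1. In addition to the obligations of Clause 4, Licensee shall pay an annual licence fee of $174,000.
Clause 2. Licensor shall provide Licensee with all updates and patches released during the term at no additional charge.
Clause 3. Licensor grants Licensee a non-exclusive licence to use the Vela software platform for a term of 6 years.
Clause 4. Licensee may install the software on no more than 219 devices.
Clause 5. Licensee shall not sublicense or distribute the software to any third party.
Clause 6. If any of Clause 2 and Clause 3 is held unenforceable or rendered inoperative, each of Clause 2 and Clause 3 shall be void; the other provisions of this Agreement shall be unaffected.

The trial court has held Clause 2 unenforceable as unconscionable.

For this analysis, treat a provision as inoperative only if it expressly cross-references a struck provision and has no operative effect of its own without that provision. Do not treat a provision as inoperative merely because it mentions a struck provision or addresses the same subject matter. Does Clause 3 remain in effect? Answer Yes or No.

Clause 2 is struck. Nothing else in the Agreement is defined by reference to Clause 2. Clause 6 declares Clause 2 and Clause 3 mutually dependent; since one of them has fallen, all of them are of no effect. That brings down Clause 3 as well. The remainder continues in force under Clause 6. That leaves Clause 1, Clause 4, Clause 5, and Clause 6 in effect. Clause 3 is among the inoperative provisions, so the answer is no.

No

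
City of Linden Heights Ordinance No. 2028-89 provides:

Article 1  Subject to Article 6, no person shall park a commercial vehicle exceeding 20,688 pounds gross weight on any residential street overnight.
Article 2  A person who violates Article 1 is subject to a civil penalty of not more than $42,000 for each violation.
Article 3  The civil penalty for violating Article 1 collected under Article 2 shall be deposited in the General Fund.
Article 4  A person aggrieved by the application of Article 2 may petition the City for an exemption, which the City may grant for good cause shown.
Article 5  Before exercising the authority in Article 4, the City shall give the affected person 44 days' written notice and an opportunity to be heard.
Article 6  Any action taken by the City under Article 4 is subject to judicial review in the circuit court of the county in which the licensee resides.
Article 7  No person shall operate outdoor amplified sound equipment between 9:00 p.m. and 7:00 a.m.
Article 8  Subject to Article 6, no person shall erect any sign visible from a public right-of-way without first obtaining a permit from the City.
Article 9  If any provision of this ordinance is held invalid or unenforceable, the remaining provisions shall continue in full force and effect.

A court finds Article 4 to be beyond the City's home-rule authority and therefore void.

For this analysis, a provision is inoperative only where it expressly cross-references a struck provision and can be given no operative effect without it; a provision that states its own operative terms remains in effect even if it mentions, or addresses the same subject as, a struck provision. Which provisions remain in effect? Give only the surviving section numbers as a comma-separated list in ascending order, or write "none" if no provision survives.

1, 2, 3, 7, 8, 9

Article 4 is struck. Article 5 operates only by reference to Article 4, so it falls with Article 4. Article 6 merely fixes the judicial-review right for Article 4; with Article 4 gone it has nothing to operate on and falls away. Article 8 mentions Article 6 but its own obligation stands independently of Article 6, so Article 8 is not affected. Although Article 1 refers to Article 6, its operative terms do not depend on Article 6, so it remains in effect. Article 9 is a severability clause and preserves every provision that can still be given independent effect. Article 1, Article 2, Article 3, Article 7, Article 8, and Article 9 remain in effect.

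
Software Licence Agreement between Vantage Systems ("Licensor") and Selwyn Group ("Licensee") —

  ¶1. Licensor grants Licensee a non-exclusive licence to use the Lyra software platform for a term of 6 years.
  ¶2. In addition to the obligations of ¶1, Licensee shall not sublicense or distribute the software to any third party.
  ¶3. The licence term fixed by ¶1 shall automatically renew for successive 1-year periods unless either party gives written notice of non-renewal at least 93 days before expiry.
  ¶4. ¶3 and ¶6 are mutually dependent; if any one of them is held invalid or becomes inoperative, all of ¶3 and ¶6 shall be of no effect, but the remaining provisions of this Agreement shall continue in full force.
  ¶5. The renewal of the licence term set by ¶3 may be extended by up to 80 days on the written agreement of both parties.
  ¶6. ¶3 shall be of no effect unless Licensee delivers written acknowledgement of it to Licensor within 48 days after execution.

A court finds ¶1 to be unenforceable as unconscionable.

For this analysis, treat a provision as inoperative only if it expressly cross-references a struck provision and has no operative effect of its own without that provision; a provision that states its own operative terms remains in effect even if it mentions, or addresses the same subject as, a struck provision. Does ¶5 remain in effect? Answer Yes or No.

No

¶1 is struck. ¶3 does nothing except set the renewal of the licence term by reference to ¶1; with ¶1 gone it has no independent effect and is inoperative. ¶5 does nothing except set the extension of the renewal of the licence term by reference to ¶3; with ¶3 gone it has no independent effect and is inoperative. ¶6 merely fixes the acknowledgement condition for ¶3; with ¶3 gone it has nothing to operate on and falls away. Although ¶2 refers to ¶1, its operative terms do not depend on ¶1, so it remains in effect. ¶4 declares ¶3 and ¶6 mutually dependent; since one of them has fallen, all of them are of no effect. The remainder continues in force under ¶4. That leaves ¶2 and ¶4 in effect. ¶5 is among the inoperative provisions, so the answer is no.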